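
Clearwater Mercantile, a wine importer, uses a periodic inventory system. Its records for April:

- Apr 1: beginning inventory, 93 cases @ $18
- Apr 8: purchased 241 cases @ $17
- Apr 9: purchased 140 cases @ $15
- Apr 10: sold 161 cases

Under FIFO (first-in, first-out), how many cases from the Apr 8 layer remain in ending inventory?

Apr 10, 161 sold [FIFO — oldest first]: 93 @ $18 + 68 @ $17 = $2,830
Ending inventory: 173 @ $17 + 140 @ $15 = $5,041

173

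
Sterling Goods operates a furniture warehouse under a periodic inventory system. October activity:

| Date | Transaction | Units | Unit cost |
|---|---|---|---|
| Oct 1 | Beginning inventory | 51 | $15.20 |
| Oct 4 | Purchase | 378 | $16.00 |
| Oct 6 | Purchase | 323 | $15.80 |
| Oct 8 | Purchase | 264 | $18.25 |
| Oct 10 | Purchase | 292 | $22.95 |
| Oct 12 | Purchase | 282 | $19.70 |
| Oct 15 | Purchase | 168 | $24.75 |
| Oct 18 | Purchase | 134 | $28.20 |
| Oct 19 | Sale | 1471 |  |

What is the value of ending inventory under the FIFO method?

Ending inventory = $10,281.10

Oct 19, 1471 sold [FIFO — oldest first]: 51 @ $15.20 + 378 @ $16.00 + 323 @ $15.80 + 264 @ $18.25 + 292 @ $22.95 + 163 @ $19.70 = $26,657.10
Ending inventory: 119 @ $19.70 + 168 @ $24.75 + 134 @ $28.20 = $10,281.10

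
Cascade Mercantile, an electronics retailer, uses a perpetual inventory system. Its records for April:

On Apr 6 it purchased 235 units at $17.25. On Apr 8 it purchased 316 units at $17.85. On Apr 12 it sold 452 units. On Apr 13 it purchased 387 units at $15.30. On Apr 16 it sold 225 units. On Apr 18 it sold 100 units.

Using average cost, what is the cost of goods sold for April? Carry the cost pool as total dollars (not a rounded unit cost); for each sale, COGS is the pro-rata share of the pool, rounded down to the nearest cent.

After Apr 6: 235 on hand, pool $4,053.75 (≈ $17.2500 each)
After Apr 8: 551 on hand, pool $9,694.35 (≈ $17.5941 each)
Apr 12, sell 452: 452/551 × $9,694.35 → $7,952.53
After Apr 13: 486 on hand, pool $7,662.92 (≈ $15.7673 each)
Apr 16, sell 225: 225/486 × $7,662.92 → $3,547.64
Apr 18, sell 100: 100/261 × $4,115.28 → $1,576.73
Total COGS = $7,952.53 + $3,547.64 + $1,576.73 = $13,076.90
Ending inventory (cost pool remaining) = $2,538.55
Check: goods available $15,615.45 = COGS $13,076.90 + ending $2,538.55

COGS = $13,076.90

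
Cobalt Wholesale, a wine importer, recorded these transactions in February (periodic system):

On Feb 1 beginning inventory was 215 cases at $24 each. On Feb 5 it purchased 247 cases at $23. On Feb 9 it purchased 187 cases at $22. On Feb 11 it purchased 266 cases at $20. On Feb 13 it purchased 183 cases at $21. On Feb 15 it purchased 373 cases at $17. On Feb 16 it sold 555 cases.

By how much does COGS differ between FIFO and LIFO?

FIFO COGS: 215 @ $24 + 247 @ $23 + 93 @ $22 = $12,887
LIFO COGS: 373 @ $17 + 182 @ $21 = $10,163
Difference = |$12,887 − $10,163| = $2,724

$2,724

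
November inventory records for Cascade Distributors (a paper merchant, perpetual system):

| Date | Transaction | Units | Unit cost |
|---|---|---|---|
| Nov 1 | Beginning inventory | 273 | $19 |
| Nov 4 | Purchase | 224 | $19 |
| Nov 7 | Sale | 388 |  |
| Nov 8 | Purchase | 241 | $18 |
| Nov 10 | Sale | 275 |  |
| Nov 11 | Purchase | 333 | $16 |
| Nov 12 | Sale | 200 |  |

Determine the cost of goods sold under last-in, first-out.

COGS = $15,556

Nov 7, 388 sold [LIFO — newest first]: 224 @ $19 + 164 @ $19 = $7,372
Nov 10, 275 sold [LIFO — newest first]: 241 @ $18 + 34 @ $19 = $4,984
Nov 12, 200 sold [LIFO — newest first]: 200 @ $16 = $3,200
Total COGS = $7,372 + $4,984 + $3,200 = $15,556
Ending inventory: 75 @ $19 + 133 @ $16 = $3,553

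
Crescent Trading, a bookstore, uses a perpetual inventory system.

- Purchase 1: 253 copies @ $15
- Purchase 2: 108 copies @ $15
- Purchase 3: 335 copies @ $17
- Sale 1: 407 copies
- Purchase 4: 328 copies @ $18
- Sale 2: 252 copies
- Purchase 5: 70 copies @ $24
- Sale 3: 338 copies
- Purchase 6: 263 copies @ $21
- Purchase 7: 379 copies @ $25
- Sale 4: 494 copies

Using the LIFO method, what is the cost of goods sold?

COGS = $29,129

Sale 1 (407) [LIFO — newest first]: 335 @ $17 + 72 @ $15 = $6,775
Sale 2 (252) [LIFO — newest first]: 252 @ $18 = $4,536
Sale 3 (338) [LIFO — newest first]: 70 @ $24 + 76 @ $18 + 36 @ $15 + 156 @ $15 = $5,928
Sale 4 (494) [LIFO — newest first]: 379 @ $25 + 115 @ $21 = $11,890
Total COGS = $6,775 + $4,536 + $5,928 + $11,890 = $29,129
Ending inventory: 97 @ $15 + 148 @ $21 = $4,563
Check: goods available $33,692 = COGS $29,129 + ending $4,563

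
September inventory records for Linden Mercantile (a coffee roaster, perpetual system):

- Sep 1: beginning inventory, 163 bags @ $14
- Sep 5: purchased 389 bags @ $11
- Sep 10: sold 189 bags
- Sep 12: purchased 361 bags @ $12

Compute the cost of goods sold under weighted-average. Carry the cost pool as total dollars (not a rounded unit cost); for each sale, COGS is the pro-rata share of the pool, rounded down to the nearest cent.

COGS = $2,246.42

After Sep 1: 163 on hand, pool $2,282.00 (≈ $14.0000 each)
After Sep 5: 552 on hand, pool $6,561.00 (≈ $11.8859 each)
Sep 10, sell 189: 189/552 × $6,561.00 → $2,246.42
After Sep 12: 724 on hand, pool $8,646.58 (≈ $11.9428 each)
Ending inventory (cost pool remaining) = $8,646.58
Check: goods available $10,893.00 = COGS $2,246.42 + ending $8,646.58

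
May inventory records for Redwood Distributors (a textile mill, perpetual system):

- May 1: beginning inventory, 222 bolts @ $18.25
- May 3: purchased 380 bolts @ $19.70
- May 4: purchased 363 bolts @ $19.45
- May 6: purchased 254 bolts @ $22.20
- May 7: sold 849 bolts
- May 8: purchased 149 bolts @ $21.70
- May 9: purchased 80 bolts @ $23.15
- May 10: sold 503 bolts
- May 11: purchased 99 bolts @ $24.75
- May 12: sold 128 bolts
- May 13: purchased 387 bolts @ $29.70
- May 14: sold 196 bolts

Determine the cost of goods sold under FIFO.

May 7, 849 sold [FIFO — oldest first]: 222 @ $18.25 + 380 @ $19.70 + 247 @ $19.45 = $16,341.65
May 10, 503 sold [FIFO — oldest first]: 116 @ $19.45 + 254 @ $22.20 + 133 @ $21.70 = $10,781.10
May 12, 128 sold [FIFO — oldest first]: 16 @ $21.70 + 80 @ $23.15 + 32 @ $24.75 = $2,991.20
May 14, 196 sold [FIFO — oldest first]: 67 @ $24.75 + 129 @ $29.70 = $5,489.55
Total COGS = $16,341.65 + $10,781.10 + $2,991.20 + $5,489.55 = $35,603.50
Ending inventory: 258 @ $29.70 = $7,662.60
Check: goods available $43,266.10 = COGS $35,603.50 + ending $7,662.60

COGS = $35,603.50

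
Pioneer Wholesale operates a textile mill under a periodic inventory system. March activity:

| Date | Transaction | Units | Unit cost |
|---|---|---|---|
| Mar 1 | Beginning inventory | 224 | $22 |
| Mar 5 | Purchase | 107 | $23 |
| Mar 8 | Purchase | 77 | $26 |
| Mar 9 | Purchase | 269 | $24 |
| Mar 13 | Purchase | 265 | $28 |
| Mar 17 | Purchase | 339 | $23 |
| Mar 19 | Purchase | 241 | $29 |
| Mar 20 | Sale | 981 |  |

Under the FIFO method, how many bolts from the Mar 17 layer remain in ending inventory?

300

Mar 20, 981 sold [FIFO — oldest first]: 224 @ $22 + 107 @ $23 + 77 @ $26 + 269 @ $24 + 265 @ $28 + 39 @ $23 = $24,164
Ending inventory: 300 @ $23 + 241 @ $29 = $13,889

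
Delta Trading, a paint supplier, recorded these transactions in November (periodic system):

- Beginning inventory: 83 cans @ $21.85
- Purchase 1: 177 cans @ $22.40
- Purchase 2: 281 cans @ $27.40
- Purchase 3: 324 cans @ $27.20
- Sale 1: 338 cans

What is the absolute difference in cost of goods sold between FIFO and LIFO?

FIFO COGS: 83 @ $21.85 + 177 @ $22.40 + 78 @ $27.40 = $7,915.55
LIFO COGS: 324 @ $27.20 + 14 @ $27.40 = $9,196.40
Difference = |$7,915.55 − $9,196.40| = $1,280.85

$1,280.85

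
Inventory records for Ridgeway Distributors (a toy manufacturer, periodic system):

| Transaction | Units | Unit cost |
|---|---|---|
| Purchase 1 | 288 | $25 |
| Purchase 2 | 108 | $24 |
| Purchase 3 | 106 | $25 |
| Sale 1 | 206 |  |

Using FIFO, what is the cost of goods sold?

Sale 1 (206) [FIFO — oldest first]: 206 @ $25 = $5,150
Ending inventory: 82 @ $25 + 108 @ $24 + 106 @ $25 = $7,292
Check: goods available $12,442 = COGS $5,150 + ending $7,292

COGS = $5,150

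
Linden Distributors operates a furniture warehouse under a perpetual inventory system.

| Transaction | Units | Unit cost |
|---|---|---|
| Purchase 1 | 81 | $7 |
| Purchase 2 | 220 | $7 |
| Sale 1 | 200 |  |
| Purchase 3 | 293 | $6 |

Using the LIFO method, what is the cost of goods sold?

COGS = $1,400

Sale 1 (200) [LIFO — newest first]: 200 @ $7 = $1,400
Ending inventory: 81 @ $7 + 20 @ $7 + 293 @ $6 = $2,465
Check: goods available $3,865 = COGS $1,400 + ending $2,465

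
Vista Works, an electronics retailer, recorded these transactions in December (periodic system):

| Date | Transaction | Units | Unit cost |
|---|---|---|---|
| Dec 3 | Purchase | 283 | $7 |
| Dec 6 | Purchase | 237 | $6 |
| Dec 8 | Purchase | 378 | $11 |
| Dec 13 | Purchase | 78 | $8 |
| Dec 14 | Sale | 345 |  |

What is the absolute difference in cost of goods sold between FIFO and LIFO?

FIFO COGS: 283 @ $7 + 62 @ $6 = $2,353
LIFO COGS: 78 @ $8 + 267 @ $11 = $3,561
Difference = |$2,353 − $3,561| = $1,208

$1,208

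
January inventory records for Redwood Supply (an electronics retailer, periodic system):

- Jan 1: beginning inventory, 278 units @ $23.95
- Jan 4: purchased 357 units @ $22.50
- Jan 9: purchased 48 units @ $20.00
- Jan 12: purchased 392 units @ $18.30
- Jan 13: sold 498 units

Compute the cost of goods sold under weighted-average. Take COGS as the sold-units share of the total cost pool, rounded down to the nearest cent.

COGS = $10,573.44

Jan 13, sell 498: 498/1075 × $22,824.20 → $10,573.44
Ending inventory (cost pool remaining) = $12,250.76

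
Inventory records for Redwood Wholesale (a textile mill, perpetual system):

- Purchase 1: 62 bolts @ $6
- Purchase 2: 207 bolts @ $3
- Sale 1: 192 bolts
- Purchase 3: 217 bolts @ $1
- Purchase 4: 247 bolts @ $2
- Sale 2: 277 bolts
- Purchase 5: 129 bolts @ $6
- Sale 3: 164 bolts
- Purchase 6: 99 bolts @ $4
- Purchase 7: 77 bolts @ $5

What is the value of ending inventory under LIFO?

Ending inventory = $1,350

Sale 1 (192) [LIFO — newest first]: 192 @ $3 = $576
Sale 2 (277) [LIFO — newest first]: 247 @ $2 + 30 @ $1 = $524
Sale 3 (164) [LIFO — newest first]: 129 @ $6 + 35 @ $1 = $809
Total COGS = $576 + $524 + $809 = $1,909
Ending inventory: 62 @ $6 + 15 @ $3 + 152 @ $1 + 99 @ $4 + 77 @ $5 = $1,350
Check: goods available $3,259 = COGS $1,909 + ending $1,350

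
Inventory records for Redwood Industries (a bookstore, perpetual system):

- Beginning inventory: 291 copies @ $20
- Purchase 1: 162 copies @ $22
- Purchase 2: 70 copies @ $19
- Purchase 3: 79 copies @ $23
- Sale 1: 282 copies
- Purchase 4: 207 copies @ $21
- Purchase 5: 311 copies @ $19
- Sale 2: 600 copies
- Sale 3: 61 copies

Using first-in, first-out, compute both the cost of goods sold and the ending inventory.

COGS = $19,424; ending inventory = $3,363

Sale 1 (282) [FIFO — oldest first]: 282 @ $20 = $5,640
Sale 2 (600) [FIFO — oldest first]: 9 @ $20 + 162 @ $22 + 70 @ $19 + 79 @ $23 + 207 @ $21 + 73 @ $19 = $12,625
Sale 3 (61) [FIFO — oldest first]: 61 @ $19 = $1,159
Total COGS = $5,640 + $12,625 + $1,159 = $19,424
Ending inventory: 177 @ $19 = $3,363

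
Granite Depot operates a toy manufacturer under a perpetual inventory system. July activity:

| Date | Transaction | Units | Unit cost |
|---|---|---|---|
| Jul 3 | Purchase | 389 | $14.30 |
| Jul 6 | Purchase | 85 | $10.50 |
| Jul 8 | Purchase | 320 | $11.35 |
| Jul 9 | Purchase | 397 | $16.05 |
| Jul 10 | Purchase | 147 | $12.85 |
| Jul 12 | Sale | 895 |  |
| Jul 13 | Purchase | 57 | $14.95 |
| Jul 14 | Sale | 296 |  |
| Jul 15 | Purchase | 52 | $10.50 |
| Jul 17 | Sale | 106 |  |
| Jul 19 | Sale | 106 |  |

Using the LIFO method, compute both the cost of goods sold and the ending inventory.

COGS = $19,116.95; ending inventory = $629.20

Jul 12, 895 sold [LIFO — newest first]: 147 @ $12.85 + 397 @ $16.05 + 320 @ $11.35 + 31 @ $10.50 = $12,218.30
Jul 14, 296 sold [LIFO — newest first]: 57 @ $14.95 + 54 @ $10.50 + 185 @ $14.30 = $4,064.65
Jul 17, 106 sold [LIFO — newest first]: 52 @ $10.50 + 54 @ $14.30 = $1,318.20
Jul 19, 106 sold [LIFO — newest first]: 106 @ $14.30 = $1,515.80
Total COGS = $12,218.30 + $4,064.65 + $1,318.20 + $1,515.80 = $19,116.95
Ending inventory: 44 @ $14.30 = $629.20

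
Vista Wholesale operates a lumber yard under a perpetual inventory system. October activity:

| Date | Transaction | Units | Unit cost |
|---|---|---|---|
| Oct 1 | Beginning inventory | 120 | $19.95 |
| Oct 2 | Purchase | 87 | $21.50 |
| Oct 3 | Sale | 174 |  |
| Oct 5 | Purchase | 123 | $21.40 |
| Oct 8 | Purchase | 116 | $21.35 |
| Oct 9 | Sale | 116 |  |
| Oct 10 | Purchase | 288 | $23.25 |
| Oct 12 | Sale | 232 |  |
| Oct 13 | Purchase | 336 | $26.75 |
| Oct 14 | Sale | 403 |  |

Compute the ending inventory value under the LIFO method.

Ending inventory = $3,055.15

Oct 3, 174 sold [LIFO — newest first]: 87 @ $21.50 + 87 @ $19.95 = $3,606.15
Oct 9, 116 sold [LIFO — newest first]: 116 @ $21.35 = $2,476.60
Oct 12, 232 sold [LIFO — newest first]: 232 @ $23.25 = $5,394.00
Oct 14, 403 sold [LIFO — newest first]: 336 @ $26.75 + 56 @ $23.25 + 11 @ $21.40 = $10,525.40
Total COGS = $3,606.15 + $2,476.60 + $5,394.00 + $10,525.40 = $22,002.15
Ending inventory: 33 @ $19.95 + 112 @ $21.40 = $3,055.15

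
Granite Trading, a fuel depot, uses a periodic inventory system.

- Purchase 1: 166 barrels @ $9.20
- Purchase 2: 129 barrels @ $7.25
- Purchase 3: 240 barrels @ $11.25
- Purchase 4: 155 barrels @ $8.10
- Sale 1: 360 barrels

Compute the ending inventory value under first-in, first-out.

Sale 1 (360) [FIFO — oldest first]: 166 @ $9.20 + 129 @ $7.25 + 65 @ $11.25 = $3,193.70
Ending inventory: 175 @ $11.25 + 155 @ $8.10 = $3,224.25

Ending inventory = $3,224.25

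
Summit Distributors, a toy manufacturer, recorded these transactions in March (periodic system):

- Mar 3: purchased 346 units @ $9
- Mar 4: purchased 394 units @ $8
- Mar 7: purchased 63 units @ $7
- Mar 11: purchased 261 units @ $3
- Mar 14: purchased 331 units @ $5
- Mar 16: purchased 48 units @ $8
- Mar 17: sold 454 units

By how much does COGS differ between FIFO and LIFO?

FIFO COGS: 346 @ $9 + 108 @ $8 = $3,978
LIFO COGS: 48 @ $8 + 331 @ $5 + 75 @ $3 = $2,264
Difference = |$3,978 − $2,264| = $1,714

$1,714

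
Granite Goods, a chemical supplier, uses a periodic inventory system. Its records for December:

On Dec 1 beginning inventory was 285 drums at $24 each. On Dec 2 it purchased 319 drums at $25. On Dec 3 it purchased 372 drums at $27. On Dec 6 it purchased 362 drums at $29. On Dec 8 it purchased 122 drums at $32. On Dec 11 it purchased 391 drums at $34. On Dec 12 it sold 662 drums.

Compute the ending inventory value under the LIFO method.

Ending inventory = $31,036

Dec 12, 662 sold [LIFO — newest first]: 391 @ $34 + 122 @ $32 + 149 @ $29 = $21,519
Ending inventory: 285 @ $24 + 319 @ $25 + 372 @ $27 + 213 @ $29 = $31,036
Check: goods available $52,555 = COGS $21,519 + ending $31,036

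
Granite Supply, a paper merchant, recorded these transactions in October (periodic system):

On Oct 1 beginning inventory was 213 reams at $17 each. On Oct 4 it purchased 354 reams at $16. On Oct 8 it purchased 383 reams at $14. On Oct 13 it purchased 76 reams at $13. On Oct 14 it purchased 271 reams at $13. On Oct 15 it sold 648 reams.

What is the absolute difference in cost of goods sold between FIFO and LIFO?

$1,694

FIFO COGS: 213 @ $17 + 354 @ $16 + 81 @ $14 = $10,419
LIFO COGS: 271 @ $13 + 76 @ $13 + 301 @ $14 = $8,725
Difference = |$10,419 − $8,725| = $1,694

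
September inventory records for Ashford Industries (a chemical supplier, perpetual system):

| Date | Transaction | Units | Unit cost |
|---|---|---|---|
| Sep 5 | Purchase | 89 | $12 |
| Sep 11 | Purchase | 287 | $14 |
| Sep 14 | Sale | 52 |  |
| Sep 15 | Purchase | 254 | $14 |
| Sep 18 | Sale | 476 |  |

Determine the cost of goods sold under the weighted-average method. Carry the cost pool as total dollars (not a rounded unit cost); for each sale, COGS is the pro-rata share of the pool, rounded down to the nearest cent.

COGS = $7,241.06

After Sep 5: 89 on hand, pool $1,068.00 (≈ $12.0000 each)
After Sep 11: 376 on hand, pool $5,086.00 (≈ $13.5266 each)
Sep 14, sell 52: 52/376 × $5,086.00 → $703.38
After Sep 15: 578 on hand, pool $7,938.62 (≈ $13.7346 each)
Sep 18, sell 476: 476/578 × $7,938.62 → $6,537.68
Total COGS = $703.38 + $6,537.68 = $7,241.06
Ending inventory (cost pool remaining) = $1,400.94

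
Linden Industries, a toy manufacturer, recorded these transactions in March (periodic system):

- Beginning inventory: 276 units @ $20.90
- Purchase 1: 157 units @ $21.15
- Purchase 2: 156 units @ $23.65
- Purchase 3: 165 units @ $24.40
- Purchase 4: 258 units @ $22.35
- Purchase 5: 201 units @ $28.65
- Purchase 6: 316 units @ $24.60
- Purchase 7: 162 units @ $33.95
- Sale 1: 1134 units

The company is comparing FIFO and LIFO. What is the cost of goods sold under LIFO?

FIFO COGS: 276 @ $20.90 + 157 @ $21.15 + 156 @ $23.65 + 165 @ $24.40 + 258 @ $22.35 + 122 @ $28.65 = $26,065.95
LIFO COGS: 162 @ $33.95 + 316 @ $24.60 + 201 @ $28.65 + 258 @ $22.35 + 165 @ $24.40 + 32 @ $23.65 = $29,581.25

COGS = $29,581.25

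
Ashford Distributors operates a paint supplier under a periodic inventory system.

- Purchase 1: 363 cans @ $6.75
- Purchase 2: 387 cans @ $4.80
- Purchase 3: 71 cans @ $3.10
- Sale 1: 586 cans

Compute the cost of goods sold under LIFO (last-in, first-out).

COGS = $2,941.70

Sale 1 (586) [LIFO — newest first]: 71 @ $3.10 + 387 @ $4.80 + 128 @ $6.75 = $2,941.70
Ending inventory: 235 @ $6.75 = $1,586.25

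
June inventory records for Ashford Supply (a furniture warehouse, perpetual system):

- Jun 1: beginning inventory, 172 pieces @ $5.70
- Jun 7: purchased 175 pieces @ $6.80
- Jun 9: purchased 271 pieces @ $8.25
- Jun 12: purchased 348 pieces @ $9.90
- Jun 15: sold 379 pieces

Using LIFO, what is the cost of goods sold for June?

Jun 15, 379 sold [LIFO — newest first]: 348 @ $9.90 + 31 @ $8.25 = $3,700.95
Ending inventory: 172 @ $5.70 + 175 @ $6.80 + 240 @ $8.25 = $4,150.40
Check: goods available $7,851.35 = COGS $3,700.95 + ending $4,150.40

COGS = $3,700.95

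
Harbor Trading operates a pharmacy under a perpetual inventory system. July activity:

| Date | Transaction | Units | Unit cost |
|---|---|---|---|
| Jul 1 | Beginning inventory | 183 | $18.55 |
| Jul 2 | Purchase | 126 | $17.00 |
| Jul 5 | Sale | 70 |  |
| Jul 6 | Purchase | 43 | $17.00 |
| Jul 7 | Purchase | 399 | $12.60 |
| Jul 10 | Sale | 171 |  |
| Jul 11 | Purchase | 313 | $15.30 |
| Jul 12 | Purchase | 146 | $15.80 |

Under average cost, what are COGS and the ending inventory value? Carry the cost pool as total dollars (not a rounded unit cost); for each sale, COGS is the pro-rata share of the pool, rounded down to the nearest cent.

COGS = $3,775.50; ending inventory = $14,615.25

After Jul 1: 183 on hand, pool $3,394.65 (≈ $18.5500 each)
After Jul 2: 309 on hand, pool $5,536.65 (≈ $17.9180 each)
Jul 5, sell 70: 70/309 × $5,536.65 → $1,254.25
After Jul 6: 282 on hand, pool $5,013.40 (≈ $17.7780 each)
After Jul 7: 681 on hand, pool $10,040.80 (≈ $14.7442 each)
Jul 10, sell 171: 171/681 × $10,040.80 → $2,521.25
After Jul 11: 823 on hand, pool $12,308.45 (≈ $14.9556 each)
After Jul 12: 969 on hand, pool $14,615.25 (≈ $15.0828 each)
Total COGS = $1,254.25 + $2,521.25 = $3,775.50
Ending inventory (cost pool remaining) = $14,615.25
Check: goods available $18,390.75 = COGS $3,775.50 + ending $14,615.25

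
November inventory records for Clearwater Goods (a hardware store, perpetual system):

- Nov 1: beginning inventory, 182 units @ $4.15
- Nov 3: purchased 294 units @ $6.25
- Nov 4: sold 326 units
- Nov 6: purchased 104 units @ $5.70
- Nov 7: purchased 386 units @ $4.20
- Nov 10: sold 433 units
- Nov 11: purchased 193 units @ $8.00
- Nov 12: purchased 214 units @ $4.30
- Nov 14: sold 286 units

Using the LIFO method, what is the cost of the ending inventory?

Nov 4, 326 sold [LIFO — newest first]: 294 @ $6.25 + 32 @ $4.15 = $1,970.30
Nov 10, 433 sold [LIFO — newest first]: 386 @ $4.20 + 47 @ $5.70 = $1,889.10
Nov 14, 286 sold [LIFO — newest first]: 214 @ $4.30 + 72 @ $8.00 = $1,496.20
Total COGS = $1,970.30 + $1,889.10 + $1,496.20 = $5,355.60
Ending inventory: 150 @ $4.15 + 57 @ $5.70 + 121 @ $8.00 = $1,915.40
Check: goods available $7,271.00 = COGS $5,355.60 + ending $1,915.40

Ending inventory = $1,915.40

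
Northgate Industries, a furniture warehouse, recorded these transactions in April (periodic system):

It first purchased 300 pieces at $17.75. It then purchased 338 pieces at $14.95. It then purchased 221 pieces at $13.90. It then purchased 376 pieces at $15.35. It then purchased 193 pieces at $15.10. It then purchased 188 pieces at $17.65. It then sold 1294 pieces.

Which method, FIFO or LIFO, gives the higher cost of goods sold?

FIFO COGS: 300 @ $17.75 + 338 @ $14.95 + 221 @ $13.90 + 376 @ $15.35 + 59 @ $15.10 = $20,112.50
LIFO COGS: 188 @ $17.65 + 193 @ $15.10 + 376 @ $15.35 + 221 @ $13.90 + 316 @ $14.95 = $19,800.20

FIFO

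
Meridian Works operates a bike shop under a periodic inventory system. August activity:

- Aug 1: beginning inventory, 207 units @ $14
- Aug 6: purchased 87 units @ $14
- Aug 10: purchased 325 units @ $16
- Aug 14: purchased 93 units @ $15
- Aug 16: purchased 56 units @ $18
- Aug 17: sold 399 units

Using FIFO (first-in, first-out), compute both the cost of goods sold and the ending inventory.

COGS = $5,796; ending inventory = $5,923

Aug 17, 399 sold [FIFO — oldest first]: 207 @ $14 + 87 @ $14 + 105 @ $16 = $5,796
Ending inventory: 220 @ $16 + 93 @ $15 + 56 @ $18 = $5,923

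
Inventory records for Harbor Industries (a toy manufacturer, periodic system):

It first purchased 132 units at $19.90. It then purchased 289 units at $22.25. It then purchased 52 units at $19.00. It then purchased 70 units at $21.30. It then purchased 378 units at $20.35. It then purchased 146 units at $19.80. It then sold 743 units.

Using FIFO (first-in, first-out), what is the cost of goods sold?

COGS = $15,606.05

Sale 1 (743) [FIFO — oldest first]: 132 @ $19.90 + 289 @ $22.25 + 52 @ $19.00 + 70 @ $21.30 + 200 @ $20.35 = $15,606.05
Ending inventory: 178 @ $20.35 + 146 @ $19.80 = $6,513.10
Check: goods available $22,119.15 = COGS $15,606.05 + ending $6,513.10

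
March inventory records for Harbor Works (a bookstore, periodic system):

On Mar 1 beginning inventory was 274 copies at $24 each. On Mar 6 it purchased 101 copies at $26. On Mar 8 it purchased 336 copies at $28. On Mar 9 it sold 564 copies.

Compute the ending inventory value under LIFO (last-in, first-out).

Mar 9, 564 sold [LIFO — newest first]: 336 @ $28 + 101 @ $26 + 127 @ $24 = $15,082
Ending inventory: 147 @ $24 = $3,528

Ending inventory = $3,528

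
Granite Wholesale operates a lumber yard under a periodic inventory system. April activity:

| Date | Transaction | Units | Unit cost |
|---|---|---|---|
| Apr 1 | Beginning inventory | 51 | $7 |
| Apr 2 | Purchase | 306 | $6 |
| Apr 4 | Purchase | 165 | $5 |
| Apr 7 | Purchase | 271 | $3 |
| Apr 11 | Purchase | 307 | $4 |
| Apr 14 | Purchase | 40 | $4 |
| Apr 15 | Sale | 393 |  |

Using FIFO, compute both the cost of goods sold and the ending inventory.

Apr 15, 393 sold [FIFO — oldest first]: 51 @ $7 + 306 @ $6 + 36 @ $5 = $2,373
Ending inventory: 129 @ $5 + 271 @ $3 + 307 @ $4 + 40 @ $4 = $2,846
Check: goods available $5,219 = COGS $2,373 + ending $2,846

COGS = $2,373; ending inventory = $2,846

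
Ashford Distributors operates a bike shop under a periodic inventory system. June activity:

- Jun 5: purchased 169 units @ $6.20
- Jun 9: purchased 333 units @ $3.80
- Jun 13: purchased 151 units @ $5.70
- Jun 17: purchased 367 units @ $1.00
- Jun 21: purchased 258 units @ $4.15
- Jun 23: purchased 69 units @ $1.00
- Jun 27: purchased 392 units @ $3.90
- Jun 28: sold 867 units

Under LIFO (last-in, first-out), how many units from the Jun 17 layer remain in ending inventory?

Jun 28, 867 sold [LIFO — newest first]: 392 @ $3.90 + 69 @ $1.00 + 258 @ $4.15 + 148 @ $1.00 = $2,816.50
Ending inventory: 169 @ $6.20 + 333 @ $3.80 + 151 @ $5.70 + 219 @ $1.00 = $3,392.90

219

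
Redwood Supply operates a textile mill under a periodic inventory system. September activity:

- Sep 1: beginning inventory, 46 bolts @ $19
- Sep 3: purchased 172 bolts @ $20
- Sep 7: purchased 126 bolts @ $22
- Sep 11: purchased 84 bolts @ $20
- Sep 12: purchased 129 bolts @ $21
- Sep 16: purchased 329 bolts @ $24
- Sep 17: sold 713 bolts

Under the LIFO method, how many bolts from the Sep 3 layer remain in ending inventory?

Sep 17, 713 sold [LIFO — newest first]: 329 @ $24 + 129 @ $21 + 84 @ $20 + 126 @ $22 + 45 @ $20 = $15,957
Ending inventory: 46 @ $19 + 127 @ $20 = $3,414
Check: goods available $19,371 = COGS $15,957 + ending $3,414

127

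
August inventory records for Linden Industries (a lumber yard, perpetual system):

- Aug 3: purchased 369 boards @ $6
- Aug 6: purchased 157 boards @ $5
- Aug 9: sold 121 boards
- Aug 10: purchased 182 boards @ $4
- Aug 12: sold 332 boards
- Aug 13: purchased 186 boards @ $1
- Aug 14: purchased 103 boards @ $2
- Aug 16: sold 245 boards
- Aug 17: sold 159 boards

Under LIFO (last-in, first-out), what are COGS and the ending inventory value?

Aug 9, 121 sold [LIFO — newest first]: 121 @ $5 = $605
Aug 12, 332 sold [LIFO — newest first]: 182 @ $4 + 36 @ $5 + 114 @ $6 = $1,592
Aug 16, 245 sold [LIFO — newest first]: 103 @ $2 + 142 @ $1 = $348
Aug 17, 159 sold [LIFO — newest first]: 44 @ $1 + 115 @ $6 = $734
Total COGS = $605 + $1,592 + $348 + $734 = $3,279
Ending inventory: 140 @ $6 = $840

COGS = $3,279; ending inventory = $840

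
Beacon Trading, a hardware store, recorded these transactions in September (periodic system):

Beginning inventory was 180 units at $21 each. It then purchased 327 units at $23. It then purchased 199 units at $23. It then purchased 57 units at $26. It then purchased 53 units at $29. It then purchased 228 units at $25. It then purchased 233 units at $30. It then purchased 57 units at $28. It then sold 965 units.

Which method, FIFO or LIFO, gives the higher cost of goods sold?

FIFO COGS: 180 @ $21 + 327 @ $23 + 199 @ $23 + 57 @ $26 + 53 @ $29 + 149 @ $25 = $22,622
LIFO COGS: 57 @ $28 + 233 @ $30 + 228 @ $25 + 53 @ $29 + 57 @ $26 + 199 @ $23 + 138 @ $23 = $25,056

LIFO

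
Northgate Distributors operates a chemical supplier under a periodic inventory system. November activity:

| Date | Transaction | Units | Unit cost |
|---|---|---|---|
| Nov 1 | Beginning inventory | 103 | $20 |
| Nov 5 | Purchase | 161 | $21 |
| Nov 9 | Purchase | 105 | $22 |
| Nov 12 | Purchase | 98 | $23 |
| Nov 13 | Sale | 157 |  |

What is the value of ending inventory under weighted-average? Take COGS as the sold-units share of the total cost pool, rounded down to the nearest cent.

Ending inventory = $6,641.44

Nov 13, sell 157: 157/467 × $10,005.00 → $3,363.56
Ending inventory (cost pool remaining) = $6,641.44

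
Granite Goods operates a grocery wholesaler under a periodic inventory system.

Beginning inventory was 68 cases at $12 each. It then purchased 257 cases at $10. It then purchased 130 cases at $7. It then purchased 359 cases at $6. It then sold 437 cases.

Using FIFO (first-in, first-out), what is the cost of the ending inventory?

Sale 1 (437) [FIFO — oldest first]: 68 @ $12 + 257 @ $10 + 112 @ $7 = $4,170
Ending inventory: 18 @ $7 + 359 @ $6 = $2,280

Ending inventory = $2,280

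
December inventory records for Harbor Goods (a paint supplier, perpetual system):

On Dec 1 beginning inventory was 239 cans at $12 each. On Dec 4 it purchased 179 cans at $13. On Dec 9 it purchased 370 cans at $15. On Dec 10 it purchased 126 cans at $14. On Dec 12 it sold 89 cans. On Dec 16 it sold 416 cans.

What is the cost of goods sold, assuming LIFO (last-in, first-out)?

COGS = $7,431

Dec 12, 89 sold [LIFO — newest first]: 89 @ $14 = $1,246
Dec 16, 416 sold [LIFO — newest first]: 37 @ $14 + 370 @ $15 + 9 @ $13 = $6,185
Total COGS = $1,246 + $6,185 = $7,431
Ending inventory: 239 @ $12 + 170 @ $13 = $5,078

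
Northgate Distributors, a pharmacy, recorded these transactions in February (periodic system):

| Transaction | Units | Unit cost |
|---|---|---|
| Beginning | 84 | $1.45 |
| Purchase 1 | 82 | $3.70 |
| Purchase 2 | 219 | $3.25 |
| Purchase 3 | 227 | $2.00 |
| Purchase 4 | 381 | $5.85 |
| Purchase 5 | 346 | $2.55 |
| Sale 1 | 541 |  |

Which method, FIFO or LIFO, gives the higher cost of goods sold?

LIFO

FIFO COGS: 84 @ $1.45 + 82 @ $3.70 + 219 @ $3.25 + 156 @ $2.00 = $1,448.95
LIFO COGS: 346 @ $2.55 + 195 @ $5.85 = $2,023.05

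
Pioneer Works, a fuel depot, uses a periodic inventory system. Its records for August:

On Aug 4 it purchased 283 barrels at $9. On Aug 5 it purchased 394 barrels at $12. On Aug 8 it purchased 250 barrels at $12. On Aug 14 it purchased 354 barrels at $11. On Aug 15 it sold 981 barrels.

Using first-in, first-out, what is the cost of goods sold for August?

Aug 15, 981 sold [FIFO — oldest first]: 283 @ $9 + 394 @ $12 + 250 @ $12 + 54 @ $11 = $10,869
Ending inventory: 300 @ $11 = $3,300

COGS = $10,869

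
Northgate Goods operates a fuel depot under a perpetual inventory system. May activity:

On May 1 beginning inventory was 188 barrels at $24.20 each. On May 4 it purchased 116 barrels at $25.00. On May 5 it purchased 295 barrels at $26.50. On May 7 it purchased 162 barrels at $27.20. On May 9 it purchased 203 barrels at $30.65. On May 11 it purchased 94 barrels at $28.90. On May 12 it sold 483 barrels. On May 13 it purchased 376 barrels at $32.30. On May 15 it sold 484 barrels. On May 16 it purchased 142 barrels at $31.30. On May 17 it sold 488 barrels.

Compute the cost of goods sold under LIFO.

May 12, 483 sold [LIFO — newest first]: 94 @ $28.90 + 203 @ $30.65 + 162 @ $27.20 + 24 @ $26.50 = $13,980.95
May 15, 484 sold [LIFO — newest first]: 376 @ $32.30 + 108 @ $26.50 = $15,006.80
May 17, 488 sold [LIFO — newest first]: 142 @ $31.30 + 163 @ $26.50 + 116 @ $25.00 + 67 @ $24.20 = $13,285.50
Total COGS = $13,980.95 + $15,006.80 + $13,285.50 = $42,273.25
Ending inventory: 121 @ $24.20 = $2,928.20
Check: goods available $45,201.45 = COGS $42,273.25 + ending $2,928.20

COGS = $42,273.25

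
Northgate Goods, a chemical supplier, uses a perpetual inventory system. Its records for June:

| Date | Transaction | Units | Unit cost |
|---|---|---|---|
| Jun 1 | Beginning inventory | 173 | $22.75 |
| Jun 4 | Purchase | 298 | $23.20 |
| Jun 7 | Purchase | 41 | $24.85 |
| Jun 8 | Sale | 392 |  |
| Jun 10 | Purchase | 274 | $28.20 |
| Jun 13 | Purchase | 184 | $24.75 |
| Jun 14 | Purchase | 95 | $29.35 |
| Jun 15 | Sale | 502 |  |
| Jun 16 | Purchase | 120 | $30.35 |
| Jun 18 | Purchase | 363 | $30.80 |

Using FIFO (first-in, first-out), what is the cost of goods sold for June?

Jun 8, 392 sold [FIFO — oldest first]: 173 @ $22.75 + 219 @ $23.20 = $9,016.55
Jun 15, 502 sold [FIFO — oldest first]: 79 @ $23.20 + 41 @ $24.85 + 274 @ $28.20 + 108 @ $24.75 = $13,251.45
Total COGS = $9,016.55 + $13,251.45 = $22,268.00
Ending inventory: 76 @ $24.75 + 95 @ $29.35 + 120 @ $30.35 + 363 @ $30.80 = $19,491.65
Check: goods available $41,759.65 = COGS $22,268.00 + ending $19,491.65

COGS = $22,268.00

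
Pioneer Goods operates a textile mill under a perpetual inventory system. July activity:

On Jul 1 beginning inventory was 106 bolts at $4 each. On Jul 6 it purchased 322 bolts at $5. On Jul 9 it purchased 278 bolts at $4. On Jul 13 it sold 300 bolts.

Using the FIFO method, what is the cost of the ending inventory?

Ending inventory = $1,752

Jul 13, 300 sold [FIFO — oldest first]: 106 @ $4 + 194 @ $5 = $1,394
Ending inventory: 128 @ $5 + 278 @ $4 = $1,752
Check: goods available $3,146 = COGS $1,394 + ending $1,752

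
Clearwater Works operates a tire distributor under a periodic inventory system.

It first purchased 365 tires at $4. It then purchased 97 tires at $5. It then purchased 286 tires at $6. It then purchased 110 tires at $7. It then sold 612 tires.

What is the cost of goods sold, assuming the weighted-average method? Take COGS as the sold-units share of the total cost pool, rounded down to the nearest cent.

COGS = $3,160.57

Sale 1, sell 612: 612/858 × $4,431.00 → $3,160.57
Ending inventory (cost pool remaining) = $1,270.43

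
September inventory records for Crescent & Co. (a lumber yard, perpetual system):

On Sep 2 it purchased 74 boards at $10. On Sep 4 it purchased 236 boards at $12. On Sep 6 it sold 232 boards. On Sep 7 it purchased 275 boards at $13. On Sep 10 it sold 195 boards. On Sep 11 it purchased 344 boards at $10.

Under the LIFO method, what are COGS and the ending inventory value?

Sep 6, 232 sold [LIFO — newest first]: 232 @ $12 = $2,784
Sep 10, 195 sold [LIFO — newest first]: 195 @ $13 = $2,535
Total COGS = $2,784 + $2,535 = $5,319
Ending inventory: 74 @ $10 + 4 @ $12 + 80 @ $13 + 344 @ $10 = $5,268

COGS = $5,319; ending inventory = $5,268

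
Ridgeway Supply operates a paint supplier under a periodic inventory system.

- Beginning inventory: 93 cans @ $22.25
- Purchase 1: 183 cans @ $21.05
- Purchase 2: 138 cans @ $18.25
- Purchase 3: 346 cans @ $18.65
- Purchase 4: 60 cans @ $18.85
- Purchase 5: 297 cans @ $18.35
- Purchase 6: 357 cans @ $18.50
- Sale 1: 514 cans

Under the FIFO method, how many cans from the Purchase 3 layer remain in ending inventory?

246

Sale 1 (514) [FIFO — oldest first]: 93 @ $22.25 + 183 @ $21.05 + 138 @ $18.25 + 100 @ $18.65 = $10,304.90
Ending inventory: 246 @ $18.65 + 60 @ $18.85 + 297 @ $18.35 + 357 @ $18.50 = $17,773.35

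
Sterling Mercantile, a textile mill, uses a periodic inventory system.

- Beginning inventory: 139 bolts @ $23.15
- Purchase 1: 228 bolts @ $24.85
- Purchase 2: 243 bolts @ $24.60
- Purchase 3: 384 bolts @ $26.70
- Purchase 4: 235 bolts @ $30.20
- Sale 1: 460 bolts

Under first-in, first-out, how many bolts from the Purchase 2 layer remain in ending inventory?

Sale 1 (460) [FIFO — oldest first]: 139 @ $23.15 + 228 @ $24.85 + 93 @ $24.60 = $11,171.45
Ending inventory: 150 @ $24.60 + 384 @ $26.70 + 235 @ $30.20 = $21,039.80

150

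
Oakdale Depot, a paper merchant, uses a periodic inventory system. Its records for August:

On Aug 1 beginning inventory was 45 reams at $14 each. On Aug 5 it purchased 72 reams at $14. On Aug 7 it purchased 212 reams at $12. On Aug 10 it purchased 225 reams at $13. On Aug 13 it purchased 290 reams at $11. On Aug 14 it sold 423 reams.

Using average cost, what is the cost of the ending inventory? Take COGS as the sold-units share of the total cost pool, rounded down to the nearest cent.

Aug 14, sell 423: 423/844 × $10,297.00 → $5,160.70
Ending inventory (cost pool remaining) = $5,136.30

Ending inventory = $5,136.30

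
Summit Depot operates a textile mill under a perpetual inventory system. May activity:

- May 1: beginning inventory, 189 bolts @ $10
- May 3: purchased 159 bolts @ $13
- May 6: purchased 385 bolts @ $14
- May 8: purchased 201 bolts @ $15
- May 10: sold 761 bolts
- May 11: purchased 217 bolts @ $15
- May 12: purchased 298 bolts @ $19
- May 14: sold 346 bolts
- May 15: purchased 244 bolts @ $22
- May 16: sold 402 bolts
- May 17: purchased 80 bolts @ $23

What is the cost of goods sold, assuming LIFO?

COGS = $24,752

May 10, 761 sold [LIFO — newest first]: 201 @ $15 + 385 @ $14 + 159 @ $13 + 16 @ $10 = $10,632
May 14, 346 sold [LIFO — newest first]: 298 @ $19 + 48 @ $15 = $6,382
May 16, 402 sold [LIFO — newest first]: 244 @ $22 + 158 @ $15 = $7,738
Total COGS = $10,632 + $6,382 + $7,738 = $24,752
Ending inventory: 173 @ $10 + 11 @ $15 + 80 @ $23 = $3,735
Check: goods available $28,487 = COGS $24,752 + ending $3,735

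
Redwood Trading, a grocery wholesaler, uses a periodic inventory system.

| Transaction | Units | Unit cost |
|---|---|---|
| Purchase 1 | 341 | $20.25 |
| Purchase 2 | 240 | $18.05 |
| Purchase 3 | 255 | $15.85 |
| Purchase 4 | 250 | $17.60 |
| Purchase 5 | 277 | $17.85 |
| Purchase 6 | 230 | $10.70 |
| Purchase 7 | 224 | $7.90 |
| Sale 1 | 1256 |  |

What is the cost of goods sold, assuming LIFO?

COGS = $17,977.80

Sale 1 (1256) [LIFO — newest first]: 224 @ $7.90 + 230 @ $10.70 + 277 @ $17.85 + 250 @ $17.60 + 255 @ $15.85 + 20 @ $18.05 = $17,977.80
Ending inventory: 341 @ $20.25 + 220 @ $18.05 = $10,876.25
Check: goods available $28,854.05 = COGS $17,977.80 + ending $10,876.25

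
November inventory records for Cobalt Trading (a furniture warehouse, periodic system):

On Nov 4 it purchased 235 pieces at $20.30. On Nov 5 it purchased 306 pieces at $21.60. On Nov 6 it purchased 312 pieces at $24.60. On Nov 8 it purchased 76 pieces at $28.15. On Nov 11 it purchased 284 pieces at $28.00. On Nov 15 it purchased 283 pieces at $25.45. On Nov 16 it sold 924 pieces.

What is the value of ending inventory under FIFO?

Nov 16, 924 sold [FIFO — oldest first]: 235 @ $20.30 + 306 @ $21.60 + 312 @ $24.60 + 71 @ $28.15 = $21,053.95
Ending inventory: 5 @ $28.15 + 284 @ $28.00 + 283 @ $25.45 = $15,295.10

Ending inventory = $15,295.10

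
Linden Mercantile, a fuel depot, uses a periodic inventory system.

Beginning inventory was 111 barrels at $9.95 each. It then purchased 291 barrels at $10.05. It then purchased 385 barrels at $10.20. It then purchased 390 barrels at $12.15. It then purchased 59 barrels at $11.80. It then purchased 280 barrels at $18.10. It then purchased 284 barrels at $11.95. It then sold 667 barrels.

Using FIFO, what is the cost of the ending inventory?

Sale 1 (667) [FIFO — oldest first]: 111 @ $9.95 + 291 @ $10.05 + 265 @ $10.20 = $6,732.00
Ending inventory: 120 @ $10.20 + 390 @ $12.15 + 59 @ $11.80 + 280 @ $18.10 + 284 @ $11.95 = $15,120.50

Ending inventory = $15,120.50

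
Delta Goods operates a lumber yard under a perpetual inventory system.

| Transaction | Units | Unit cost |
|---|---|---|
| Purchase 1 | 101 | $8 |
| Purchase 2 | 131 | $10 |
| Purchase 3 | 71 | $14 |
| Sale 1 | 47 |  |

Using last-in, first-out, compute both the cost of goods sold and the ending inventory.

COGS = $658; ending inventory = $2,454

Sale 1 (47) [LIFO — newest first]: 47 @ $14 = $658
Ending inventory: 101 @ $8 + 131 @ $10 + 24 @ $14 = $2,454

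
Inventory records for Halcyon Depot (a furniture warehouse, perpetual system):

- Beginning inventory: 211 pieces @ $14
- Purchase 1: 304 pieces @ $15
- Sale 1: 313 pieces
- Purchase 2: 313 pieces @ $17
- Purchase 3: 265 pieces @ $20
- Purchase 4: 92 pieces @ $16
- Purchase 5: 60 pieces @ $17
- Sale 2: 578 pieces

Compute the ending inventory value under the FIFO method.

Ending inventory = $6,532

Sale 1 (313) [FIFO — oldest first]: 211 @ $14 + 102 @ $15 = $4,484
Sale 2 (578) [FIFO — oldest first]: 202 @ $15 + 313 @ $17 + 63 @ $20 = $9,611
Total COGS = $4,484 + $9,611 = $14,095
Ending inventory: 202 @ $20 + 92 @ $16 + 60 @ $17 = $6,532
Check: goods available $20,627 = COGS $14,095 + ending $6,532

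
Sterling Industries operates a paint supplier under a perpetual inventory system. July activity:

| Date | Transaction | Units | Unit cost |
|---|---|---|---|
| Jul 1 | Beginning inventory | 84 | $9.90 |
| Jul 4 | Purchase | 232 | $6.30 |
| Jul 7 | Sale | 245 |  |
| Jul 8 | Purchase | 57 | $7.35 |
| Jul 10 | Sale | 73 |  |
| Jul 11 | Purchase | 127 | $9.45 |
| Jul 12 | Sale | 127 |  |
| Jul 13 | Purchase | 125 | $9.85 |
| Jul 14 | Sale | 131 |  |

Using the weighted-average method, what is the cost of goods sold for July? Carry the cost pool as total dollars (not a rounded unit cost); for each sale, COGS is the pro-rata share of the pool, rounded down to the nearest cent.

COGS = $4,676.62

After Jul 1: 84 on hand, pool $831.60 (≈ $9.9000 each)
After Jul 4: 316 on hand, pool $2,293.20 (≈ $7.2570 each)
Jul 7, sell 245: 245/316 × $2,293.20 → $1,777.95
After Jul 8: 128 on hand, pool $934.20 (≈ $7.2984 each)
Jul 10, sell 73: 73/128 × $934.20 → $532.78
After Jul 11: 182 on hand, pool $1,601.57 (≈ $8.7998 each)
Jul 12, sell 127: 127/182 × $1,601.57 → $1,117.57
After Jul 13: 180 on hand, pool $1,715.25 (≈ $9.5292 each)
Jul 14, sell 131: 131/180 × $1,715.25 → $1,248.32
Total COGS = $1,777.95 + $532.78 + $1,117.57 + $1,248.32 = $4,676.62
Ending inventory (cost pool remaining) = $466.93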